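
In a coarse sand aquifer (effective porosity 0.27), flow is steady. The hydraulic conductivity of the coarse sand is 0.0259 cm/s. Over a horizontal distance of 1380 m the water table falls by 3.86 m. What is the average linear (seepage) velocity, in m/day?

0.232

Convert K: 0.0259 cm/s × 864 = 22.38 m/day.
Hydraulic gradient i = Δh / L = 3.86 / 1380 = 0.002797.
Darcy flux q = K · i = 22.38 × 0.002797 = 0.06259 m/day.
Seepage velocity v = q / n_e = 0.06259 / 0.27 = 0.2318 m/day.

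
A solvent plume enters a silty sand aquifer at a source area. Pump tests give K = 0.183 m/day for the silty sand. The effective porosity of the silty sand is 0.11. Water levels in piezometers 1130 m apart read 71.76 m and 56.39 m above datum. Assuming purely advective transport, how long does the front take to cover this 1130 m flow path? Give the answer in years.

Hydraulic gradient i = (71.76 − 56.39) / 1130 = 15.37 / 1130 = 0.01360.
Darcy flux q = K · i = 0.1830 × 0.01360 = 0.002489 m/day.
Seepage velocity v = q / n_e = 0.002489 / 0.11 = 0.02263 m/day.
Travel time t = L / v = 1130 / 0.02263 = 49937 days = 136.7 years.

137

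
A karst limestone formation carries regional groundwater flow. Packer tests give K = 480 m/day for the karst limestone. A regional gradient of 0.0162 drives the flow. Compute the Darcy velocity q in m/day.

7.78

Hydraulic gradient i = 0.0162.
Specific discharge q = K · i = 480.0 × 0.01620 = 7.776 m/day.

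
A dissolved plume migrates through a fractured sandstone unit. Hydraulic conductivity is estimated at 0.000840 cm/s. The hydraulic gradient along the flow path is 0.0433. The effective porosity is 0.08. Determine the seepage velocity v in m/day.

Convert K: 0.000840 cm/s × 864 = 0.7258 m/day.
Hydraulic gradient i = 0.0433.
Darcy flux q = K · i = 0.7258 × 0.04330 = 0.03143 m/day.
Seepage velocity v = q / n_e = 0.03143 / 0.08 = 0.3928 m/day.

0.393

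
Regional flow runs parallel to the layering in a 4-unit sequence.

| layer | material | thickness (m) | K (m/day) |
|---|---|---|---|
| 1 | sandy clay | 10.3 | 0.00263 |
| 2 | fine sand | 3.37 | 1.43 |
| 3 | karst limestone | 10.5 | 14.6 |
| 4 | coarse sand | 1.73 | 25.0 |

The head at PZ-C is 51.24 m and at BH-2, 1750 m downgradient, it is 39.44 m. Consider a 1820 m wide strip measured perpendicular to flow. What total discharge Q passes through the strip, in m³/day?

2470

Flow is parallel to layering, so each bed carries its own Darcy discharge and the transmissivities add.
Σ(K_i·b_i) = 0.00263×10.3 + 1.43×3.37 + 14.6×10.5 + 25.0×1.73 = 201.4 m²/day.
Hydraulic gradient i = (51.24 − 39.44) / 1750 = 11.8 / 1750 = 0.006743.
Q = Σ(K_i·b_i) · W · i = 201.4 × 1820 × 0.006743 = 2472 m³/day.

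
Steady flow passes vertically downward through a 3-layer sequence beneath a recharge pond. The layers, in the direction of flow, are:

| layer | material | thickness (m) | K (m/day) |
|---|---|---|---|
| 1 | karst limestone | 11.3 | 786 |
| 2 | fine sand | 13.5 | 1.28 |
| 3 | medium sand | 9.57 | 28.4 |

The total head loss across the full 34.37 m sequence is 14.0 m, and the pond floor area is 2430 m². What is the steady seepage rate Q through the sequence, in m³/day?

3120

Flow is perpendicular to layering, so the layers act in series and the equivalent K is the thickness-weighted harmonic mean.
Total thickness L = 11.3 + 13.5 + 9.57 = 34.37 m.
Σ(b_i/K_i) = 11.3/786 + 13.5/1.28 + 9.57/28.4 = 10.90 d.
K_eq = L / Σ(b_i/K_i) = 34.37 / 10.90 = 3.154 m/day.
Q = K_eq · A · (Δh/L) = 3.154 × 2430 × (14.0/34.37) = 3122 m³/day.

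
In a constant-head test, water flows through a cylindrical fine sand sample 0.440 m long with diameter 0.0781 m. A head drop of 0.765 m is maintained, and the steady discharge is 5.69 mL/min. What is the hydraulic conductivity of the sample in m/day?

0.984

Cross-sectional area A = π·(d/2)² = π × (0.0781/2)² = 0.004791 m².
Convert discharge: 5.69 mL/min = 9.483e-08 m³/s.
Darcy's law rearranged: K = Q·L / (A·Δh) = 9.483e-08 × 0.440 / (0.004791 × 0.765) = 1.139e-05 m/s = 0.9837 m/day.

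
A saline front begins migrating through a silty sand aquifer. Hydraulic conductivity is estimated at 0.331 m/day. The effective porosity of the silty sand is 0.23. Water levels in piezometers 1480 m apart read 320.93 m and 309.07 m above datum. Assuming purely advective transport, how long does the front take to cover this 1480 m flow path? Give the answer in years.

351

Hydraulic gradient i = (320.93 − 309.07) / 1480 = 11.86 / 1480 = 0.008014.
Darcy flux q = K · i = 0.3310 × 0.008014 = 0.002652 m/day.
Seepage velocity v = q / n_e = 0.002652 / 0.23 = 0.01153 m/day.
Travel time t = L / v = 1480 / 0.01153 = 1.283e+05 days = 351.4 years.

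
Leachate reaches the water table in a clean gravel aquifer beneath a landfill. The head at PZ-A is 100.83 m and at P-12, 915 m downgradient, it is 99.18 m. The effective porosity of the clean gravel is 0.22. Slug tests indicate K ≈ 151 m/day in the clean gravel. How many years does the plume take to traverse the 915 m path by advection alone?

Hydraulic gradient i = (100.83 − 99.18) / 915 = 1.65 / 915 = 0.001803.
Darcy flux q = K · i = 151.0 × 0.001803 = 0.2723 m/day.
Seepage velocity v = q / n_e = 0.2723 / 0.22 = 1.238 m/day.
Travel time t = L / v = 915 / 1.238 = 739.3 days = 2.024 years.

2.02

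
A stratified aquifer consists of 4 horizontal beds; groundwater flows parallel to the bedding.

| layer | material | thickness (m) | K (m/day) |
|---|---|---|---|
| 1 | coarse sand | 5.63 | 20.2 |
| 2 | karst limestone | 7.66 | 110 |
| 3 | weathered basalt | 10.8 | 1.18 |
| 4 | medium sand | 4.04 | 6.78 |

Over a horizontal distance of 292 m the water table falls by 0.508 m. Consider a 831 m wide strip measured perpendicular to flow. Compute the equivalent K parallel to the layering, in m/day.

35.4

Flow is parallel to layering, so each bed carries its own Darcy discharge and the transmissivities add.
Σ(K_i·b_i) = 20.2×5.63 + 110×7.66 + 1.18×10.8 + 6.78×4.04 = 996.5 m²/day.
Total thickness b = 28.13 m, so K_eq = Σ(K_i·b_i)/b = 35.42 m/day.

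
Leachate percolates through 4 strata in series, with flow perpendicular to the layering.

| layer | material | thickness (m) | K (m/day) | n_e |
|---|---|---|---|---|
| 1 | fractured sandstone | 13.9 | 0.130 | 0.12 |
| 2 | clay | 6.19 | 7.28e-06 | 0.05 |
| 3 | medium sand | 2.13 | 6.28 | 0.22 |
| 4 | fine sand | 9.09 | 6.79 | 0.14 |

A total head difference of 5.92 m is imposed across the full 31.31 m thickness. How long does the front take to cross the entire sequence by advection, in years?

1460

With flow normal to the layers, continuity requires the same specific discharge q through every layer.
Σ(b_i/K_i) = 13.9/0.130 + 6.19/7.28e-06 + 2.13/6.28 + 9.09/6.79 = 8.504e+05 d.
q = Δh / Σ(b_i/K_i) = 5.92 / 8.504e+05 = 6.962e-06 m/day.
In each layer the seepage velocity is v_i = q/n_i, so the layer transit time is t_i = b_i·n_i / q:
  layer 1 (fractured sandstone): t_1 = 13.9 × 0.12 / 6.962e-06 = 2.396e+05 d
  layer 2 (clay): t_2 = 6.19 × 0.05 / 6.962e-06 = 44458 d
  layer 3 (medium sand): t_3 = 2.13 × 0.22 / 6.962e-06 = 67312 d
  layer 4 (fine sand): t_4 = 9.09 × 0.14 / 6.962e-06 = 1.828e+05 d
Total t = Σ t_i = 5.342e+05 days = 1462 years.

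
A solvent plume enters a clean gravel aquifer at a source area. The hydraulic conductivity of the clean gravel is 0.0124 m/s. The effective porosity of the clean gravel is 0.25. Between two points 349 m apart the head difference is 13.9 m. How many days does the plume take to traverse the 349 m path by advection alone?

Convert K: 0.0124 m/s × 86400 = 1071 m/day.
Hydraulic gradient i = Δh / L = 13.9 / 349 = 0.03983.
Darcy flux q = K · i = 1071 × 0.03983 = 42.67 m/day.
Seepage velocity v = q / n_e = 42.67 / 0.25 = 170.7 m/day.
Travel time t = L / v = 349 / 170.7 = 2.045 days.

2.04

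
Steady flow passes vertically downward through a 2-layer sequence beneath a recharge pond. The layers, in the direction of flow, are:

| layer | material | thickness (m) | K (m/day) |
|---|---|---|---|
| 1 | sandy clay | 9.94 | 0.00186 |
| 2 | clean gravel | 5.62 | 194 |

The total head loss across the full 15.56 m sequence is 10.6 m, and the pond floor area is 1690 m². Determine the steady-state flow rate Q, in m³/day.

Flow is perpendicular to layering, so the layers act in series and the equivalent K is the thickness-weighted harmonic mean.
Total thickness L = 9.94 + 5.62 = 15.56 m.
Σ(b_i/K_i) = 9.94/0.00186 + 5.62/194 = 5344 d.
K_eq = L / Σ(b_i/K_i) = 15.56 / 5344 = 0.002912 m/day.
Q = K_eq · A · (Δh/L) = 0.002912 × 1690 × (10.6/15.56) = 3.352 m³/day.

3.35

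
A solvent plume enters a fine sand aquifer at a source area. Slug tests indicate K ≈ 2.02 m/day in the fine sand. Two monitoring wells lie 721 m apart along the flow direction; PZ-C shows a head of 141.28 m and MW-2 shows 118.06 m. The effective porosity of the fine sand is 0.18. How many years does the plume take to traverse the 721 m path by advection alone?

Hydraulic gradient i = (141.28 − 118.06) / 721 = 23.22 / 721 = 0.03221.
Darcy flux q = K · i = 2.020 × 0.03221 = 0.06505 m/day.
Seepage velocity v = q / n_e = 0.06505 / 0.18 = 0.3614 m/day.
Travel time t = L / v = 721 / 0.3614 = 1995 days = 5.462 years.

5.46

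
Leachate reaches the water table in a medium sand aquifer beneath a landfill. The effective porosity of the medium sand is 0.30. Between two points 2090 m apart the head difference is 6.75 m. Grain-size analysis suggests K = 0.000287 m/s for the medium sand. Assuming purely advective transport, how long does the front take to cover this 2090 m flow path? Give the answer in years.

Convert K: 0.000287 m/s × 86400 = 24.80 m/day.
Hydraulic gradient i = Δh / L = 6.75 / 2090 = 0.003230.
Darcy flux q = K · i = 24.80 × 0.003230 = 0.08009 m/day.
Seepage velocity v = q / n_e = 0.08009 / 0.30 = 0.2670 m/day.
Travel time t = L / v = 2090 / 0.2670 = 7829 days = 21.44 years.

21.4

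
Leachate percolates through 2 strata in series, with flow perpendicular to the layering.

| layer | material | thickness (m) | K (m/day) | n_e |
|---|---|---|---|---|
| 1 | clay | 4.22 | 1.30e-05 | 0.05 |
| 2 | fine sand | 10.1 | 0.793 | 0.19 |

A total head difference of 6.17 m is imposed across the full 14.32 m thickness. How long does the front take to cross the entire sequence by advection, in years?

With flow normal to the layers, continuity requires the same specific discharge q through every layer.
Σ(b_i/K_i) = 4.22/1.30e-05 + 10.1/0.793 = 3.246e+05 d.
q = Δh / Σ(b_i/K_i) = 6.17 / 3.246e+05 = 1.901e-05 m/day.
In each layer the seepage velocity is v_i = q/n_i, so the layer transit time is t_i = b_i·n_i / q:
  layer 1 (clay): t_1 = 4.22 × 0.05 / 1.901e-05 = 11102 d
  layer 2 (fine sand): t_2 = 10.1 × 0.19 / 1.901e-05 = 1.010e+05 d
Total t = Σ t_i = 1.121e+05 days = 306.8 years.

307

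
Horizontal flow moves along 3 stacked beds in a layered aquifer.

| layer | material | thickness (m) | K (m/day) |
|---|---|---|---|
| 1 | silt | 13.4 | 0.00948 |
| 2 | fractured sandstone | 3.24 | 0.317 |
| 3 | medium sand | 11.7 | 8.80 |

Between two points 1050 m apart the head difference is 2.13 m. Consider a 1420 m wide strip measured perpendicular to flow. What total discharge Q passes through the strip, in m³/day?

Flow is parallel to layering, so each bed carries its own Darcy discharge and the transmissivities add.
Σ(K_i·b_i) = 0.00948×13.4 + 0.317×3.24 + 8.80×11.7 = 104.1 m²/day.
Hydraulic gradient i = Δh / L = 2.13 / 1050 = 0.002029.
Q = Σ(K_i·b_i) · W · i = 104.1 × 1420 × 0.002029 = 299.9 m³/day.

300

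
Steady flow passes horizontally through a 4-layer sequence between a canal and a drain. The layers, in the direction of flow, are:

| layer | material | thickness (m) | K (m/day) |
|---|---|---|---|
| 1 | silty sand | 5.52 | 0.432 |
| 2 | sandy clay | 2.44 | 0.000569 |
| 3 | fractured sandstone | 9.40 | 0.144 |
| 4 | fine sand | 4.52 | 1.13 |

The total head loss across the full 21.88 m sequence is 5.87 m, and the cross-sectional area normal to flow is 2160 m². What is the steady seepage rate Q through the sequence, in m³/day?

Flow is perpendicular to layering, so the layers act in series and the equivalent K is the thickness-weighted harmonic mean.
Total thickness L = 5.52 + 2.44 + 9.40 + 4.52 = 21.88 m.
Σ(b_i/K_i) = 5.52/0.432 + 2.44/0.000569 + 9.40/0.144 + 4.52/1.13 = 4370 d.
K_eq = L / Σ(b_i/K_i) = 21.88 / 4370 = 0.005007 m/day.
Q = K_eq · A · (Δh/L) = 0.005007 × 2160 × (5.87/21.88) = 2.901 m³/day.

2.90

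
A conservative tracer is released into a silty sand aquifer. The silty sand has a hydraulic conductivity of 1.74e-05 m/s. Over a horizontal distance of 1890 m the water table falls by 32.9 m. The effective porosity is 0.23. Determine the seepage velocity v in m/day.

0.114

Convert K: 1.74e-05 m/s × 86400 = 1.503 m/day.
Hydraulic gradient i = Δh / L = 32.9 / 1890 = 0.01741.
Darcy flux q = K · i = 1.503 × 0.01741 = 0.02617 m/day.
Seepage velocity v = q / n_e = 0.02617 / 0.23 = 0.1138 m/day.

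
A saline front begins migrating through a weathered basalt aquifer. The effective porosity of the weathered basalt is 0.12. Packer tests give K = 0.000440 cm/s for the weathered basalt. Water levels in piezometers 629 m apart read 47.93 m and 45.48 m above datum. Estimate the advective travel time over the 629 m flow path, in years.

140

Convert K: 0.000440 cm/s × 864 = 0.3802 m/day.
Hydraulic gradient i = (47.93 − 45.48) / 629 = 2.45 / 629 = 0.003895.
Darcy flux q = K · i = 0.3802 × 0.003895 = 0.001481 m/day.
Seepage velocity v = q / n_e = 0.001481 / 0.12 = 0.01234 m/day.
Travel time t = L / v = 629 / 0.01234 = 50974 days = 139.6 years.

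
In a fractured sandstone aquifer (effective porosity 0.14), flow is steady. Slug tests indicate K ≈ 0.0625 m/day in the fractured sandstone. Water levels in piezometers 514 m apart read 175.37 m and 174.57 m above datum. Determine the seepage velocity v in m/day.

Hydraulic gradient i = (175.37 − 174.57) / 514 = 0.8 / 514 = 0.001556.
Darcy flux q = K · i = 0.06250 × 0.001556 = 9.728e-05 m/day.
Seepage velocity v = q / n_e = 9.728e-05 / 0.14 = 0.0006948 m/day.

0.000695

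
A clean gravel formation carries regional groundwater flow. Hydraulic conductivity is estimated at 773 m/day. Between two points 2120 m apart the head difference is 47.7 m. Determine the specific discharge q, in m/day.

17.4

Hydraulic gradient i = Δh / L = 47.7 / 2120 = 0.02250.
Specific discharge q = K · i = 773.0 × 0.02250 = 17.39 m/day.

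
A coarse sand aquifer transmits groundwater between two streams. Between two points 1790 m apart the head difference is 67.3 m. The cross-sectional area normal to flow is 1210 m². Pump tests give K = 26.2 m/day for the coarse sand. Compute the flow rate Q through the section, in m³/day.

1190

Hydraulic gradient i = Δh / L = 67.3 / 1790 = 0.03760.
Darcy's law: Q = K · A · i = 26.20 × 1210 × 0.03760 = 1192 m³/day.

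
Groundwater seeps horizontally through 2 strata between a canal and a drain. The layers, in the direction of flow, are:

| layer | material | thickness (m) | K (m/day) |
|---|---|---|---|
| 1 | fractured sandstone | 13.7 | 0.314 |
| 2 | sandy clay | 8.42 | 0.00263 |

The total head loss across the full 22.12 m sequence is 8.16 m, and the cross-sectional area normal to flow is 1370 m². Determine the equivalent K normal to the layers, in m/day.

Flow is perpendicular to layering, so the layers act in series and the equivalent K is the thickness-weighted harmonic mean.
Total thickness L = 13.7 + 8.42 = 22.12 m.
Σ(b_i/K_i) = 13.7/0.314 + 8.42/0.00263 = 3245 d.
K_eq = L / Σ(b_i/K_i) = 22.12 / 3245 = 0.006816 m/day.

0.00682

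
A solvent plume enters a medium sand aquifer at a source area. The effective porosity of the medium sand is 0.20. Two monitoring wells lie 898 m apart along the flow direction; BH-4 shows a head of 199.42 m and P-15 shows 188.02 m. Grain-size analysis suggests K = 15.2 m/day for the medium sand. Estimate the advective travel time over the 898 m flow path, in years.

Hydraulic gradient i = (199.42 − 188.02) / 898 = 11.4 / 898 = 0.01269.
Darcy flux q = K · i = 15.20 × 0.01269 = 0.1930 m/day.
Seepage velocity v = q / n_e = 0.1930 / 0.20 = 0.9648 m/day.
Travel time t = L / v = 898 / 0.9648 = 930.8 days = 2.548 years.

2.55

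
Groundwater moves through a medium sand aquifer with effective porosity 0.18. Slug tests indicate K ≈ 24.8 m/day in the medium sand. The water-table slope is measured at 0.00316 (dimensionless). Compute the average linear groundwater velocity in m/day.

Hydraulic gradient i = 0.00316.
Darcy flux q = K · i = 24.80 × 0.003160 = 0.07837 m/day.
Seepage velocity v = q / n_e = 0.07837 / 0.18 = 0.4354 m/day.

0.435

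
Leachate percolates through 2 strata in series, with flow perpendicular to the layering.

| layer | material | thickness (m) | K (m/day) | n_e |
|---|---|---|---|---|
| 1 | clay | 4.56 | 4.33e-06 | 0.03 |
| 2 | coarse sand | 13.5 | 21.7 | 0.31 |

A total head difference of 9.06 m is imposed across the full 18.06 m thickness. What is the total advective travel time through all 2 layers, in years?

With flow normal to the layers, continuity requires the same specific discharge q through every layer.
Σ(b_i/K_i) = 4.56/4.33e-06 + 13.5/21.7 = 1.053e+06 d.
q = Δh / Σ(b_i/K_i) = 9.06 / 1.053e+06 = 8.603e-06 m/day.
In each layer the seepage velocity is v_i = q/n_i, so the layer transit time is t_i = b_i·n_i / q:
  layer 1 (clay): t_1 = 4.56 × 0.03 / 8.603e-06 = 15901 d
  layer 2 (coarse sand): t_2 = 13.5 × 0.31 / 8.603e-06 = 4.865e+05 d
Total t = Σ t_i = 5.024e+05 days = 1375 years.

1380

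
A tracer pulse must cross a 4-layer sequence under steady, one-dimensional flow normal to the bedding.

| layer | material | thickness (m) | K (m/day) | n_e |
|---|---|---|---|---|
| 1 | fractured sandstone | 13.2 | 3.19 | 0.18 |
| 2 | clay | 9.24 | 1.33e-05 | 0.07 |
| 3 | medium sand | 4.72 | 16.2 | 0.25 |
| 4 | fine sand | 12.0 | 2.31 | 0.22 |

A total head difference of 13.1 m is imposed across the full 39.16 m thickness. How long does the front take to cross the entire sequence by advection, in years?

994

With flow normal to the layers, continuity requires the same specific discharge q through every layer.
Σ(b_i/K_i) = 13.2/3.19 + 9.24/1.33e-05 + 4.72/16.2 + 12.0/2.31 = 6.947e+05 d.
q = Δh / Σ(b_i/K_i) = 13.1 / 6.947e+05 = 1.886e-05 m/day.
In each layer the seepage velocity is v_i = q/n_i, so the layer transit time is t_i = b_i·n_i / q:
  layer 1 (fractured sandstone): t_1 = 13.2 × 0.18 / 1.886e-05 = 1.260e+05 d
  layer 2 (clay): t_2 = 9.24 × 0.07 / 1.886e-05 = 34302 d
  layer 3 (medium sand): t_3 = 4.72 × 0.25 / 1.886e-05 = 62580 d
  layer 4 (fine sand): t_4 = 12.0 × 0.22 / 1.886e-05 = 1.400e+05 d
Total t = Σ t_i = 3.629e+05 days = 993.6 years.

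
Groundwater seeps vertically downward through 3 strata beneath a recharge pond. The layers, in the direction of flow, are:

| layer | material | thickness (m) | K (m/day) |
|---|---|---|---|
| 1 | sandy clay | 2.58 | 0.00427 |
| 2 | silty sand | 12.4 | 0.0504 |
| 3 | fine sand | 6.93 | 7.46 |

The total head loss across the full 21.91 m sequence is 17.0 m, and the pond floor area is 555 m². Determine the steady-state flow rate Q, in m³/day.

Flow is perpendicular to layering, so the layers act in series and the equivalent K is the thickness-weighted harmonic mean.
Total thickness L = 2.58 + 12.4 + 6.93 = 21.91 m.
Σ(b_i/K_i) = 2.58/0.00427 + 12.4/0.0504 + 6.93/7.46 = 851.2 d.
K_eq = L / Σ(b_i/K_i) = 21.91 / 851.2 = 0.02574 m/day.
Q = K_eq · A · (Δh/L) = 0.02574 × 555 × (17.0/21.91) = 11.08 m³/day.

11.1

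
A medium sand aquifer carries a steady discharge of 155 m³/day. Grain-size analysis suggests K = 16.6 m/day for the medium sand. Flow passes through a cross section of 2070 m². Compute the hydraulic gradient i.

From Q = K·A·i, i = Q / (K·A) = 155 / (16.60 × 2070) = 0.004511.

0.00451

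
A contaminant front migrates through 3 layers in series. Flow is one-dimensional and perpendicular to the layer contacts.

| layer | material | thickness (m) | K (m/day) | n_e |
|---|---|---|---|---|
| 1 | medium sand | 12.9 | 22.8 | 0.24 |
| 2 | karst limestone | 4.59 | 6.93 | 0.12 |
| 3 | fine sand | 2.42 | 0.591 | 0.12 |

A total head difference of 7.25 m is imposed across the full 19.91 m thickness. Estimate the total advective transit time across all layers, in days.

With flow normal to the layers, continuity requires the same specific discharge q through every layer.
Σ(b_i/K_i) = 12.9/22.8 + 4.59/6.93 + 2.42/0.591 = 5.323 d.
q = Δh / Σ(b_i/K_i) = 7.25 / 5.323 = 1.362 m/day.
In each layer the seepage velocity is v_i = q/n_i, so the layer transit time is t_i = b_i·n_i / q:
  layer 1 (medium sand): t_1 = 12.9 × 0.24 / 1.362 = 2.273 d
  layer 2 (karst limestone): t_2 = 4.59 × 0.12 / 1.362 = 0.4044 d
  layer 3 (fine sand): t_3 = 2.42 × 0.12 / 1.362 = 0.2132 d
Total t = Σ t_i = 2.891 days.

2.89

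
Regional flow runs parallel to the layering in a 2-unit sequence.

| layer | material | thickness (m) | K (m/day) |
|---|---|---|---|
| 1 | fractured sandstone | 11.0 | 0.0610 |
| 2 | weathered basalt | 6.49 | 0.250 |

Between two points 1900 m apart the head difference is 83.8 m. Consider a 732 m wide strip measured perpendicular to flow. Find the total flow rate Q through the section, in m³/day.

74.0

Flow is parallel to layering, so each bed carries its own Darcy discharge and the transmissivities add.
Σ(K_i·b_i) = 0.0610×11.0 + 0.250×6.49 = 2.293 m²/day.
Hydraulic gradient i = Δh / L = 83.8 / 1900 = 0.04411.
Q = Σ(K_i·b_i) · W · i = 2.293 × 732 × 0.04411 = 74.05 m³/day.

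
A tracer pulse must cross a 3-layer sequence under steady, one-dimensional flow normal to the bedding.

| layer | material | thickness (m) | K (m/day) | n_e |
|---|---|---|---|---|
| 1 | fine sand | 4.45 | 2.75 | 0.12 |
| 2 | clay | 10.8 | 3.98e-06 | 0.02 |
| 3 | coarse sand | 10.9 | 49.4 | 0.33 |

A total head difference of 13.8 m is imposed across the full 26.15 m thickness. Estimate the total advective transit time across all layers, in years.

2340

With flow normal to the layers, continuity requires the same specific discharge q through every layer.
Σ(b_i/K_i) = 4.45/2.75 + 10.8/3.98e-06 + 10.9/49.4 = 2.714e+06 d.
q = Δh / Σ(b_i/K_i) = 13.8 / 2.714e+06 = 5.086e-06 m/day.
In each layer the seepage velocity is v_i = q/n_i, so the layer transit time is t_i = b_i·n_i / q:
  layer 1 (fine sand): t_1 = 4.45 × 0.12 / 5.086e-06 = 1.050e+05 d
  layer 2 (clay): t_2 = 10.8 × 0.02 / 5.086e-06 = 42473 d
  layer 3 (coarse sand): t_3 = 10.9 × 0.33 / 5.086e-06 = 7.073e+05 d
Total t = Σ t_i = 8.548e+05 days = 2340 years.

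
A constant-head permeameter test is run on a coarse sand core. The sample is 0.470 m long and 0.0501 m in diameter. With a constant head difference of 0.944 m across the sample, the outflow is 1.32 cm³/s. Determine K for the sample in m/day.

28.8

Cross-sectional area A = π·(d/2)² = π × (0.0501/2)² = 0.001971 m².
Convert discharge: 1.32 cm³/s = 1.320e-06 m³/s.
Darcy's law rearranged: K = Q·L / (A·Δh) = 1.320e-06 × 0.470 / (0.001971 × 0.944) = 0.0003334 m/s = 28.80 m/day.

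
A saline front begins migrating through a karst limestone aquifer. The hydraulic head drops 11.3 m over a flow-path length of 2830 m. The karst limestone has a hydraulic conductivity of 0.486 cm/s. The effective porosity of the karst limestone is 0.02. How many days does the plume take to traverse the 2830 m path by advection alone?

Convert K: 0.486 cm/s × 864 = 419.9 m/day.
Hydraulic gradient i = Δh / L = 11.3 / 2830 = 0.003993.
Darcy flux q = K · i = 419.9 × 0.003993 = 1.677 m/day.
Seepage velocity v = q / n_e = 1.677 / 0.02 = 83.83 m/day.
Travel time t = L / v = 2830 / 83.83 = 33.76 days.

33.8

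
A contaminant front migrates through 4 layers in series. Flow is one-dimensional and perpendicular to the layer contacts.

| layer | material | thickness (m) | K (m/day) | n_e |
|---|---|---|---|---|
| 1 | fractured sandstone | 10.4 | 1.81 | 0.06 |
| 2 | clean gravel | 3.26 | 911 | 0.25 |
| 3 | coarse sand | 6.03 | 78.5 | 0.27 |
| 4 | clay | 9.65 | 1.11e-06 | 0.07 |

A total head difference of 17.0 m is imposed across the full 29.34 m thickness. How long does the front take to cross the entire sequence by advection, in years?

With flow normal to the layers, continuity requires the same specific discharge q through every layer.
Σ(b_i/K_i) = 10.4/1.81 + 3.26/911 + 6.03/78.5 + 9.65/1.11e-06 = 8.694e+06 d.
q = Δh / Σ(b_i/K_i) = 17.0 / 8.694e+06 = 1.955e-06 m/day.
In each layer the seepage velocity is v_i = q/n_i, so the layer transit time is t_i = b_i·n_i / q:
  layer 1 (fractured sandstone): t_1 = 10.4 × 0.06 / 1.955e-06 = 3.191e+05 d
  layer 2 (clean gravel): t_2 = 3.26 × 0.25 / 1.955e-06 = 4.168e+05 d
  layer 3 (coarse sand): t_3 = 6.03 × 0.27 / 1.955e-06 = 8.326e+05 d
  layer 4 (clay): t_4 = 9.65 × 0.07 / 1.955e-06 = 3.454e+05 d
Total t = Σ t_i = 1.914e+06 days = 5240 years.

5240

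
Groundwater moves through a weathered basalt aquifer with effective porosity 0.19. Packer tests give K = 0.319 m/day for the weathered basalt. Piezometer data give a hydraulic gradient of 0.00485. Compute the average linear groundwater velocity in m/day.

0.00814

Hydraulic gradient i = 0.00485.
Darcy flux q = K · i = 0.3190 × 0.004850 = 0.001547 m/day.
Seepage velocity v = q / n_e = 0.001547 / 0.19 = 0.008143 m/day.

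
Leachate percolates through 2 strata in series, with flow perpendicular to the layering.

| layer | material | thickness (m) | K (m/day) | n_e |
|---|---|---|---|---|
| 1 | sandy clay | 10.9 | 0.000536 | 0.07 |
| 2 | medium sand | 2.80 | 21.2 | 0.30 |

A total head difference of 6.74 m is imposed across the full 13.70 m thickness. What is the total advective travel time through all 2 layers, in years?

With flow normal to the layers, continuity requires the same specific discharge q through every layer.
Σ(b_i/K_i) = 10.9/0.000536 + 2.80/21.2 = 20336 d.
q = Δh / Σ(b_i/K_i) = 6.74 / 20336 = 0.0003314 m/day.
In each layer the seepage velocity is v_i = q/n_i, so the layer transit time is t_i = b_i·n_i / q:
  layer 1 (sandy clay): t_1 = 10.9 × 0.07 / 0.0003314 = 2302 d
  layer 2 (medium sand): t_2 = 2.80 × 0.30 / 0.0003314 = 2534 d
Total t = Σ t_i = 4837 days = 13.24 years.

13.2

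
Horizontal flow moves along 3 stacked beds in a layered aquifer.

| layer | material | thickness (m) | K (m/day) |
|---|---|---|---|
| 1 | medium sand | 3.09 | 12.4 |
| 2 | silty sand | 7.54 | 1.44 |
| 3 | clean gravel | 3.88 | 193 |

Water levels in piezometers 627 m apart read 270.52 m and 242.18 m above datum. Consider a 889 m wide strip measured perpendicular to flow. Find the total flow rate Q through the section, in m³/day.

32100

Flow is parallel to layering, so each bed carries its own Darcy discharge and the transmissivities add.
Σ(K_i·b_i) = 12.4×3.09 + 1.44×7.54 + 193×3.88 = 798.0 m²/day.
Hydraulic gradient i = (270.52 − 242.18) / 627 = 28.34 / 627 = 0.04520.
Q = Σ(K_i·b_i) · W · i = 798.0 × 889 × 0.04520 = 32066 m³/day.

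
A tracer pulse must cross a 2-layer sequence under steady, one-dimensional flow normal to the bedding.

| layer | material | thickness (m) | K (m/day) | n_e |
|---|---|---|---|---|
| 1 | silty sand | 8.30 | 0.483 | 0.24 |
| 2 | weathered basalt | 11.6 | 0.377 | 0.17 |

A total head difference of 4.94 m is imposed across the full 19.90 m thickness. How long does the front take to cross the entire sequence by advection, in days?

38.5

With flow normal to the layers, continuity requires the same specific discharge q through every layer.
Σ(b_i/K_i) = 8.30/0.483 + 11.6/0.377 = 47.95 d.
q = Δh / Σ(b_i/K_i) = 4.94 / 47.95 = 0.1030 m/day.
In each layer the seepage velocity is v_i = q/n_i, so the layer transit time is t_i = b_i·n_i / q:
  layer 1 (silty sand): t_1 = 8.30 × 0.24 / 0.1030 = 19.34 d
  layer 2 (weathered basalt): t_2 = 11.6 × 0.17 / 0.1030 = 19.14 d
Total t = Σ t_i = 38.48 days.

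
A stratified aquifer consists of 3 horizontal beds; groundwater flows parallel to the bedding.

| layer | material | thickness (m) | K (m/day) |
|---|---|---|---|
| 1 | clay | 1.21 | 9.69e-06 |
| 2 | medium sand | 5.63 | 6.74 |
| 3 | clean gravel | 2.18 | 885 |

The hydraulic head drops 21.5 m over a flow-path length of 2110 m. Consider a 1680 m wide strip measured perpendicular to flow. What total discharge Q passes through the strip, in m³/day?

Flow is parallel to layering, so each bed carries its own Darcy discharge and the transmissivities add.
Σ(K_i·b_i) = 9.69e-06×1.21 + 6.74×5.63 + 885×2.18 = 1967 m²/day.
Hydraulic gradient i = Δh / L = 21.5 / 2110 = 0.01019.
Q = Σ(K_i·b_i) · W · i = 1967 × 1680 × 0.01019 = 33676 m³/day.

33700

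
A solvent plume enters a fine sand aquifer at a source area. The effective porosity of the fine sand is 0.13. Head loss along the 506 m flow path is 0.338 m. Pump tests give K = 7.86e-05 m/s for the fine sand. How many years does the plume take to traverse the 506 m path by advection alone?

Convert K: 7.86e-05 m/s × 86400 = 6.791 m/day.
Hydraulic gradient i = Δh / L = 0.338 / 506 = 0.0006680.
Darcy flux q = K · i = 6.791 × 0.0006680 = 0.004536 m/day.
Seepage velocity v = q / n_e = 0.004536 / 0.13 = 0.03489 m/day.
Travel time t = L / v = 506 / 0.03489 = 14501 days = 39.70 years.

39.7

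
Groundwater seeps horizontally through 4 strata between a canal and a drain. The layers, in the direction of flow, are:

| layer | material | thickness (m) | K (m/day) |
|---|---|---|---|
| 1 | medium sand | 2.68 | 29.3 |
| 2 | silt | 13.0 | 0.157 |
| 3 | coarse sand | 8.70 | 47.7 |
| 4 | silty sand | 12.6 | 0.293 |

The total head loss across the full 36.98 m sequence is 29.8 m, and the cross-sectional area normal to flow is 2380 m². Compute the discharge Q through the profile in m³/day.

Flow is perpendicular to layering, so the layers act in series and the equivalent K is the thickness-weighted harmonic mean.
Total thickness L = 2.68 + 13.0 + 8.70 + 12.6 = 36.98 m.
Σ(b_i/K_i) = 2.68/29.3 + 13.0/0.157 + 8.70/47.7 + 12.6/0.293 = 126.1 d.
K_eq = L / Σ(b_i/K_i) = 36.98 / 126.1 = 0.2933 m/day.
Q = K_eq · A · (Δh/L) = 0.2933 × 2380 × (29.8/36.98) = 562.5 m³/day.

563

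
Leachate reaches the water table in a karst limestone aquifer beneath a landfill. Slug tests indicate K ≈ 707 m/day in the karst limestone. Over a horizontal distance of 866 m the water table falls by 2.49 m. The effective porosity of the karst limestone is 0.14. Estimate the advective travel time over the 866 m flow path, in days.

Hydraulic gradient i = Δh / L = 2.49 / 866 = 0.002875.
Darcy flux q = K · i = 707.0 × 0.002875 = 2.033 m/day.
Seepage velocity v = q / n_e = 2.033 / 0.14 = 14.52 m/day.
Travel time t = L / v = 866 / 14.52 = 59.64 days.

59.6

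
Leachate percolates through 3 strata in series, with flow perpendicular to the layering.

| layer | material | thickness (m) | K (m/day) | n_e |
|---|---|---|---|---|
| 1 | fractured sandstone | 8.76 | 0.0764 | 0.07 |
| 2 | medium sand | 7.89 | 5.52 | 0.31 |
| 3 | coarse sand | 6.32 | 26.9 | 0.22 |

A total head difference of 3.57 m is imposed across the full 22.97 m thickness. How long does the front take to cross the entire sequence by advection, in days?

145

With flow normal to the layers, continuity requires the same specific discharge q through every layer.
Σ(b_i/K_i) = 8.76/0.0764 + 7.89/5.52 + 6.32/26.9 = 116.3 d.
q = Δh / Σ(b_i/K_i) = 3.57 / 116.3 = 0.03069 m/day.
In each layer the seepage velocity is v_i = q/n_i, so the layer transit time is t_i = b_i·n_i / q:
  layer 1 (fractured sandstone): t_1 = 8.76 × 0.07 / 0.03069 = 19.98 d
  layer 2 (medium sand): t_2 = 7.89 × 0.31 / 0.03069 = 79.70 d
  layer 3 (coarse sand): t_3 = 6.32 × 0.22 / 0.03069 = 45.30 d
Total t = Σ t_i = 145.0 days.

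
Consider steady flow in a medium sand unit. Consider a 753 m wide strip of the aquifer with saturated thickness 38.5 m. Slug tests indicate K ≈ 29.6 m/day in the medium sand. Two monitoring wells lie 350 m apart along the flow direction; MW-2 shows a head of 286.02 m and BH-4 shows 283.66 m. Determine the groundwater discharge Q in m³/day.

Cross-sectional area A = 753 × 38.5 = 28990 m².
Hydraulic gradient i = (286.02 − 283.66) / 350 = 2.36 / 350 = 0.006743.
Darcy's law: Q = K · A · i = 29.60 × 28990 × 0.006743 = 5786 m³/day.

5790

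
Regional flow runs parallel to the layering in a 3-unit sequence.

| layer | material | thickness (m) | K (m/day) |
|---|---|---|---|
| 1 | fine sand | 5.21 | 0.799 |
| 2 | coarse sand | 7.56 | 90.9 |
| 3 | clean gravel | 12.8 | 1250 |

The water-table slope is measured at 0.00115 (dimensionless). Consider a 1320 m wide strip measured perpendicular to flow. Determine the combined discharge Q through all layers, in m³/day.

Flow is parallel to layering, so each bed carries its own Darcy discharge and the transmissivities add.
Σ(K_i·b_i) = 0.799×5.21 + 90.9×7.56 + 1250×12.8 = 16691 m²/day.
Hydraulic gradient i = 0.00115.
Q = Σ(K_i·b_i) · W · i = 16691 × 1320 × 0.001150 = 25337 m³/day.

25300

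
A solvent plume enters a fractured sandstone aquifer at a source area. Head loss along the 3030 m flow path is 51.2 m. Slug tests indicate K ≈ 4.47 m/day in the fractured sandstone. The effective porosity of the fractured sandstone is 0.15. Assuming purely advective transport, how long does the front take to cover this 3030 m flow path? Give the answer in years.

Hydraulic gradient i = Δh / L = 51.2 / 3030 = 0.01690.
Darcy flux q = K · i = 4.470 × 0.01690 = 0.07553 m/day.
Seepage velocity v = q / n_e = 0.07553 / 0.15 = 0.5036 m/day.
Travel time t = L / v = 3030 / 0.5036 = 6017 days = 16.47 years.

16.5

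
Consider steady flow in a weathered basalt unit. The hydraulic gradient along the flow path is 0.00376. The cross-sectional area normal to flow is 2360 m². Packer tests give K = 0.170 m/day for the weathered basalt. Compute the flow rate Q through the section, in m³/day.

Hydraulic gradient i = 0.00376.
Darcy's law: Q = K · A · i = 0.1700 × 2360 × 0.003760 = 1.509 m³/day.

1.51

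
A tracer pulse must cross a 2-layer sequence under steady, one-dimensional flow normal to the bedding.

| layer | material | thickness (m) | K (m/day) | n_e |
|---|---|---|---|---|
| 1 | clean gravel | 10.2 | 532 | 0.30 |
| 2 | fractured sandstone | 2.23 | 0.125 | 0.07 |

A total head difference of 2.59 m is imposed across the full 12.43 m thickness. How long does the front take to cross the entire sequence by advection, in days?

22.2

With flow normal to the layers, continuity requires the same specific discharge q through every layer.
Σ(b_i/K_i) = 10.2/532 + 2.23/0.125 = 17.86 d.
q = Δh / Σ(b_i/K_i) = 2.59 / 17.86 = 0.1450 m/day.
In each layer the seepage velocity is v_i = q/n_i, so the layer transit time is t_i = b_i·n_i / q:
  layer 1 (clean gravel): t_1 = 10.2 × 0.30 / 0.1450 = 21.10 d
  layer 2 (fractured sandstone): t_2 = 2.23 × 0.07 / 0.1450 = 1.076 d
Total t = Σ t_i = 22.18 days.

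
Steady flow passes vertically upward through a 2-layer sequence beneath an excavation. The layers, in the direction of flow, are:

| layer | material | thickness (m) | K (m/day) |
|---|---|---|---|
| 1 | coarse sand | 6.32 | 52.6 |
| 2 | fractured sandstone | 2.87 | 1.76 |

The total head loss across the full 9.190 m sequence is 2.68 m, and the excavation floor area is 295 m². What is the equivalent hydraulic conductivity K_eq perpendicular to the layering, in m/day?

Flow is perpendicular to layering, so the layers act in series and the equivalent K is the thickness-weighted harmonic mean.
Total thickness L = 6.32 + 2.87 = 9.190 m.
Σ(b_i/K_i) = 6.32/52.6 + 2.87/1.76 = 1.751 d.
K_eq = L / Σ(b_i/K_i) = 9.190 / 1.751 = 5.249 m/day.

5.25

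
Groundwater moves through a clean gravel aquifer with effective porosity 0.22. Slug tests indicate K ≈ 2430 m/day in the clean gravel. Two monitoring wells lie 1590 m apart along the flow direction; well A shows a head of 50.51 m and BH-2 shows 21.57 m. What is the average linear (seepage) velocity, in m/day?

201

Hydraulic gradient i = (50.51 − 21.57) / 1590 = 28.94 / 1590 = 0.01820.
Darcy flux q = K · i = 2430 × 0.01820 = 44.23 m/day.
Seepage velocity v = q / n_e = 44.23 / 0.22 = 201.0 m/day.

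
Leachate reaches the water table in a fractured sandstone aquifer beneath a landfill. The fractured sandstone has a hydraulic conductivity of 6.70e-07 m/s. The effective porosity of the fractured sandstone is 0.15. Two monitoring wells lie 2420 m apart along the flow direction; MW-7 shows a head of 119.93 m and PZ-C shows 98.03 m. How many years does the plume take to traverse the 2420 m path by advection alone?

Convert K: 6.70e-07 m/s × 86400 = 0.05789 m/day.
Hydraulic gradient i = (119.93 − 98.03) / 2420 = 21.9 / 2420 = 0.009050.
Darcy flux q = K · i = 0.05789 × 0.009050 = 0.0005239 m/day.
Seepage velocity v = q / n_e = 0.0005239 / 0.15 = 0.003492 m/day.
Travel time t = L / v = 2420 / 0.003492 = 6.929e+05 days = 1897 years.

1900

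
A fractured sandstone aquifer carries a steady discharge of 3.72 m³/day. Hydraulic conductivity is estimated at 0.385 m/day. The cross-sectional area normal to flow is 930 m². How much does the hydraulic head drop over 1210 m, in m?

12.6

From Q = K·A·i, i = Q / (K·A) = 3.72 / (0.3850 × 930.0) = 0.01039.
Head loss Δh = i · L = 0.01039 × 1210 = 12.57 m.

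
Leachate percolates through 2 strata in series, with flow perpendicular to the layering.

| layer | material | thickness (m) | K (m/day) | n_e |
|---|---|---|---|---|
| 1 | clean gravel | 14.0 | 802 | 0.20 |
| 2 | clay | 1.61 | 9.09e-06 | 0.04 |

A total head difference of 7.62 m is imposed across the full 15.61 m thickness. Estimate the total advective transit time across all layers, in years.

With flow normal to the layers, continuity requires the same specific discharge q through every layer.
Σ(b_i/K_i) = 14.0/802 + 1.61/9.09e-06 = 1.771e+05 d.
q = Δh / Σ(b_i/K_i) = 7.62 / 1.771e+05 = 4.302e-05 m/day.
In each layer the seepage velocity is v_i = q/n_i, so the layer transit time is t_i = b_i·n_i / q:
  layer 1 (clean gravel): t_1 = 14.0 × 0.20 / 4.302e-05 = 65083 d
  layer 2 (clay): t_2 = 1.61 × 0.04 / 4.302e-05 = 1497 d
Total t = Σ t_i = 66580 days = 182.3 years.

182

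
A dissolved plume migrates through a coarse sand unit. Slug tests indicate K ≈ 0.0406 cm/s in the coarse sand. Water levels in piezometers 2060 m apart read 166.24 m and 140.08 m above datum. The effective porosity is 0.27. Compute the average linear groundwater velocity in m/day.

1.65

Convert K: 0.0406 cm/s × 864 = 35.08 m/day.
Hydraulic gradient i = (166.24 − 140.08) / 2060 = 26.16 / 2060 = 0.01270.
Darcy flux q = K · i = 35.08 × 0.01270 = 0.4455 m/day.
Seepage velocity v = q / n_e = 0.4455 / 0.27 = 1.650 m/day.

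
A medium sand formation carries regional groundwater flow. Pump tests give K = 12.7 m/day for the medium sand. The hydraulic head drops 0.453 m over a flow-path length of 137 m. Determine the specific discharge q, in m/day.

0.0420

Hydraulic gradient i = Δh / L = 0.453 / 137 = 0.003307.
Specific discharge q = K · i = 12.70 × 0.003307 = 0.04199 m/day.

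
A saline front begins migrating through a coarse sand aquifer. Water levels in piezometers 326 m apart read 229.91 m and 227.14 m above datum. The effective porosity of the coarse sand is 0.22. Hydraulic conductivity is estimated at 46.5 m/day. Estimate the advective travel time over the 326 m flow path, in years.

0.497

Hydraulic gradient i = (229.91 − 227.14) / 326 = 2.77 / 326 = 0.008497.
Darcy flux q = K · i = 46.50 × 0.008497 = 0.3951 m/day.
Seepage velocity v = q / n_e = 0.3951 / 0.22 = 1.796 m/day.
Travel time t = L / v = 326 / 1.796 = 181.5 days = 0.4970 years.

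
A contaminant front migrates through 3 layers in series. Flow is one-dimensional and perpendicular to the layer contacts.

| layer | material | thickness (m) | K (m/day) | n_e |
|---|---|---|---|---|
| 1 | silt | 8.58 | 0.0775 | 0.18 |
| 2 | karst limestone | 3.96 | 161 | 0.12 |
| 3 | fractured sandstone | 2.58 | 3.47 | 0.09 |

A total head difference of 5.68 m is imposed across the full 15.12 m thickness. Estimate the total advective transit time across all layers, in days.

With flow normal to the layers, continuity requires the same specific discharge q through every layer.
Σ(b_i/K_i) = 8.58/0.0775 + 3.96/161 + 2.58/3.47 = 111.5 d.
q = Δh / Σ(b_i/K_i) = 5.68 / 111.5 = 0.05095 m/day.
In each layer the seepage velocity is v_i = q/n_i, so the layer transit time is t_i = b_i·n_i / q:
  layer 1 (silt): t_1 = 8.58 × 0.18 / 0.05095 = 30.31 d
  layer 2 (karst limestone): t_2 = 3.96 × 0.12 / 0.05095 = 9.326 d
  layer 3 (fractured sandstone): t_3 = 2.58 × 0.09 / 0.05095 = 4.557 d
Total t = Σ t_i = 44.19 days.

44.2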